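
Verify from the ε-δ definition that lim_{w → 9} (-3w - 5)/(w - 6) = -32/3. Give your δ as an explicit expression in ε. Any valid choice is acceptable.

Let ε > 0. We want δ > 0 with 0 < |w − 9| < δ ⇒ |(-3w - 5)/(w - 6) + 32/3| < ε.
Combining over a common denominator, (-3w - 5)/(w - 6) + 32/3 = [(-3w - 5)·3 − (-32)·(w - 6)] / [3·(w - 6)] = 23(w − 9) / (3(w - 6)).
So |(-3w - 5)/(w - 6) + 32/3| = 23|w − 9| / (3·|w − 6|).
Restrict δ ≤ 3/2. Then |w − 9| < 3/2 gives |w − 6| = |(w − 9) + 3| ≥ 3 − 3/2 = 3/2.
Hence |(-3w - 5)/(w - 6) + 32/3| < 23|w − 9|/(3·(3/2)) = (46/9)|w − 9|, which is < ε once |w − 9| < (9/46)ε.
Take δ = min(3/2, (9/46)ε). Then 0 < |w − 9| < δ forces both bounds, so |(-3w - 5)/(w - 6) + 32/3| < ε.

δ = min(3/2, (9/46)ε)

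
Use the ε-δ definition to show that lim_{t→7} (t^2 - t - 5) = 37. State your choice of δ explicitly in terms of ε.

Let ε > 0 be given. We want δ > 0 such that 0 < |t − 7| < δ implies |(t^2 - t - 5) − 37| < ε.
(t^2 - t - 5) − 37 = t^2 - t - 42 = (t − 7)(t + 6).
So |(t^2 - t - 5) − 37| = |t − 7|·|t + 6|.
Require δ ≤ 1. Then |t − 7| < 1 gives |t| < 8, and by the triangle inequality |t + 6| ≤ 8 + 6 = 14.
Hence |(t^2 - t - 5) − 37| ≤ 14|t − 7| < ε provided |t − 7| < ε/14.
Take δ = min(1, ε/14). Then 0 < |t − 7| < δ gives both |t − 7| < 1 and |t − 7| < ε/14, so |(t^2 - t - 5) − 37| < ε.

δ = min(1, ε/14)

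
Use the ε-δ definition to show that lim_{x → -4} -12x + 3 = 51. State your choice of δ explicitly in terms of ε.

Suppose ε > 0. We need δ > 0 so that 0 < |x + 4| < δ implies |(-12x + 3) − 51| < ε.
|(-12x + 3) − 51| = |-12x - 48| = 12|x + 4|.
Thus it suffices that |x + 4| < ε/12.
Choosing δ = ε/12 gives |(-12x + 3) − 51| = 12|x + 4| < ε whenever |x + 4| < δ.

δ = ε/12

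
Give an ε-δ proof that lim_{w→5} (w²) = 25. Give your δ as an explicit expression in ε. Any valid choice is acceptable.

δ = min(1, ε/11)

Let ε > 0 be given. We seek δ > 0 with 0 < |w − 5| < δ ⇒ |w² − 25| < ε.
Factor: w² − 25 = (w − 5)(w + 5), so |w² − 25| = |w − 5|·|w + 5|.
Restrict δ ≤ 1. Then |w − 5| < 1 gives |w| < 6, so by the triangle inequality |w + 5| ≤ 6 + 5 = 11.
Hence |w² − 25| ≤ 11|w − 5|, which is < ε once |w − 5| < ε/11.
Take δ = min(1, ε/11). If 0 < |w − 5| < δ then both bounds hold and |w² − 25| ≤ 11|w − 5| < 11·(ε/11) = ε.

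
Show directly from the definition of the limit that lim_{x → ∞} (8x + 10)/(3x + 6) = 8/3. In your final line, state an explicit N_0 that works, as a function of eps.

Let eps > 0 be given. We seek N_0 > 0 such that x > N_0 implies |(8x + 10)/(3x + 6) − (8/3)| < eps.
(8x + 10)/(3x + 6) − (8/3) = (3(8x + 10) − 8(3x + 6)) / (3(3x + 6)) = -18/(3(3x + 6)).
For x > 0 we have 3x + 6 > 3x, so |(8x + 10)/(3x + 6) − (8/3)| = 18/(3(3x + 6)) < 18/(3·3x) = 2/x.
Thus |(8x + 10)/(3x + 6) − (8/3)| < eps whenever x > 2/eps.
Take N_0 = 2/eps. If x > N_0 then |(8x + 10)/(3x + 6) − (8/3)| < 2/x < eps.

N_0 = 2/eps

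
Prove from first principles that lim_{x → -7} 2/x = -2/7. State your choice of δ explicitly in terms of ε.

δ = min(7/2, (49/4)ε)

Let ε > 0 be given. We seek δ > 0 such that 0 < |x + 7| < δ implies |2/x + 2/7| < ε.
|2/x + 2/7| = 2·|-7 − x|/(7·|x|) = 2|x + 7|/(7|x|).
Require δ ≤ 7/2 so that |x| > 7 − 7/2 = 7/2, hence 7|x| > 49/2.
Then |2/x + 2/7| < 2|x + 7|/(49/2), which is < ε when |x + 7| < (49/4)ε.
Take δ = min(7/2, (49/4)ε). Then 0 < |x + 7| < δ gives both |x + 7| < 7/2 and |x + 7| < (49/4)ε, so |2/x + 2/7| < ε.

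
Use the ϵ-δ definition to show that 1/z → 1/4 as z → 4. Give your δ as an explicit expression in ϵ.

Fix ϵ > 0. We seek δ > 0 such that 0 < |z − 4| < δ implies |1/z − (1/4)| < ϵ.
|1/z − (1/4)| = |4 − z|/(4·|z|) = |z − 4|/(4|z|).
Require δ ≤ 2 so that |z| > 4 − 2 = 2, hence 4|z| > 8.
Then |1/z − (1/4)| < |z − 4|/8, which is < ϵ when |z − 4| < 8ϵ.
Take δ = min(2, 8ϵ). Then 0 < |z − 4| < δ gives both |z − 4| < 2 and |z − 4| < 8ϵ, so |1/z − (1/4)| < ϵ.

δ = min(2, 8ϵ)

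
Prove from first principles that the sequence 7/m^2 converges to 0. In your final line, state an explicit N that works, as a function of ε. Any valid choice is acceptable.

N = (7/ε)^{1/2}

Fix ε > 0. For m ≥ 1, |7/m^2 − 0| = 7/m^2.
7/m^2 < ε ⇔ m^2 > 7/ε ⇔ m > (7/ε)^{1/2}.
Take N = (7/ε)^{1/2}. Then m > N implies 7/m^2 < ε.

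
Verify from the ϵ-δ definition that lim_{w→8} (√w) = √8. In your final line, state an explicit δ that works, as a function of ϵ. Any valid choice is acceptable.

Fix ϵ > 0. We want δ > 0 such that 0 < |w − 8| < δ implies |√w − √8| < ϵ.
Multiplying by the conjugate, |√w − √8| = |w − 8|/(√w + √8).
Restrict δ ≤ 8 so that |w − 8| < 8 forces w > 0, and then √w + √8 > √8.
Hence |√w − √8| < |w − 8|/√8, which is < ϵ once |w − 8| < √8·ϵ.
Take δ = min(8, √8·ϵ). If 0 < |w − 8| < δ then w > 0 and |√w − √8| < |w − 8|/√8 < ϵ.

δ = min(8, √8·ϵ)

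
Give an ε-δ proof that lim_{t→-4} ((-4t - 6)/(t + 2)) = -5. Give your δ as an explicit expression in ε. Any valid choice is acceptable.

Suppose ε > 0. We want δ > 0 with 0 < |t + 4| < δ ⇒ |(-4t - 6)/(t + 2) + 5| < ε.
Combining over a common denominator, (-4t - 6)/(t + 2) + 5 = [(-4t - 6)·(-2) − 10·(t + 2)] / [(-2)·(t + 2)] = -2(t + 4) / ((-2)(t + 2)).
So |(-4t - 6)/(t + 2) + 5| = 2|t + 4| / (2·|t + 2|).
Require δ ≤ 1, so |t + 2| ≥ |-2| − |t + 4| > 2 − 1 = 1.
Hence |(-4t - 6)/(t + 2) + 5| < 2|t + 4|/(2·1) = |t + 4|, which is < ε once |t + 4| < ε.
Take δ = min(1, ε). Then 0 < |t + 4| < δ forces both bounds, so |(-4t - 6)/(t + 2) + 5| < ε.

δ = min(1, ε)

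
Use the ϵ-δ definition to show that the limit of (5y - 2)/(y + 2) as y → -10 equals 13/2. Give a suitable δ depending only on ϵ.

Fix ϵ > 0. We want δ > 0 with 0 < |y + 10| < δ ⇒ |(5y - 2)/(y + 2) − (13/2)| < ϵ.
Combining over a common denominator, (5y - 2)/(y + 2) − (13/2) = [(5y - 2)·(-8) − (-52)·(y + 2)] / [(-8)·(y + 2)] = 12(y + 10) / ((-8)(y + 2)).
So |(5y - 2)/(y + 2) − (13/2)| = 12|y + 10| / (8·|y + 2|).
Require δ ≤ 4, so |y + 2| ≥ |-8| − |y + 10| > 8 − 4 = 4.
Hence |(5y - 2)/(y + 2) − (13/2)| < 12|y + 10|/(8·4) = (3/8)|y + 10|, which is < ϵ once |y + 10| < (8/3)ϵ.
Take δ = min(4, (8/3)ϵ). Then 0 < |y + 10| < δ forces both bounds, so |(5y - 2)/(y + 2) − (13/2)| < ϵ.

δ = min(4, (8/3)ϵ)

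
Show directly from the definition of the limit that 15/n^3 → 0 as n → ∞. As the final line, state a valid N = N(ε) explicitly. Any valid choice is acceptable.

Suppose ε > 0. For n ≥ 1, |15/n^3 − 0| = 15/n^3.
15/n^3 < ε ⇔ n^3 > 15/ε ⇔ n > (15/ε)^{1/3}.
Take N = (15/ε)^{1/3}. Then n > N implies 15/n^3 < ε.

N = (15/ε)^{1/3}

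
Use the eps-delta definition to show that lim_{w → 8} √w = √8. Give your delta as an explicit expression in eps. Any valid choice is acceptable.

Let eps > 0. We want delta > 0 such that 0 < |w − 8| < delta implies |√w − √8| < eps.
Rationalise: √w − √8 = (w − 8)/(√w + √8), so |√w − √8| = |w − 8|/(√w + √8).
Restrict delta ≤ 8 so that |w − 8| < 8 forces w > 0, and then √w + √8 > √8.
Hence |√w − √8| < |w − 8|/√8, which is < eps once |w − 8| < √8·eps.
Take delta = min(8, √8·eps). If 0 < |w − 8| < delta then w > 0 and |√w − √8| < |w − 8|/√8 < eps.

delta = min(8, √8·eps)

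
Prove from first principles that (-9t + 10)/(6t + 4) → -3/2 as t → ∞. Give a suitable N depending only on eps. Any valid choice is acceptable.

Fix eps > 0. We seek N > 0 such that t > N implies |(-9t + 10)/(6t + 4) + 3/2| < eps.
(-9t + 10)/(6t + 4) + 3/2 = (6(-9t + 10) − (-9)(6t + 4)) / (6(6t + 4)) = 96/(6(6t + 4)).
For t > 0 we have 6t + 4 > 6t, so |(-9t + 10)/(6t + 4) + 3/2| = 96/(6(6t + 4)) < 96/(6·6t) = (8/3)/t.
Thus |(-9t + 10)/(6t + 4) + 3/2| < eps whenever t > (8/3)/eps.
Take N = (8/3)/eps. If t > N then |(-9t + 10)/(6t + 4) + 3/2| < (8/3)/t < eps.

N = (8/3)/eps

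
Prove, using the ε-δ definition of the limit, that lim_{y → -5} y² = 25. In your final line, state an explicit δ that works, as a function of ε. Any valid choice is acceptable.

Fix ε > 0. We seek δ > 0 with 0 < |y + 5| < δ ⇒ |y² − 25| < ε.
Factor: y² − 25 = (y + 5)(y - 5), so |y² − 25| = |y + 5|·|y - 5|.
Impose δ ≤ 1 so that |y| < 6; then |y - 5| ≤ 11.
Hence |y² − 25| ≤ 11|y + 5|, which is < ε once |y + 5| < ε/11.
Take δ = min(1, ε/11). If 0 < |y + 5| < δ then both bounds hold and |y² − 25| ≤ 11|y + 5| < 11·(ε/11) = ε.

δ = min(1, ε/11)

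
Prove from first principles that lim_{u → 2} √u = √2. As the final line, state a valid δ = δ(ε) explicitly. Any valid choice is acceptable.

δ = min(2, √2·ε)

Fix ε > 0. We want δ > 0 such that 0 < |u − 2| < δ implies |√u − √2| < ε.
Rationalise: √u − √2 = (u − 2)/(√u + √2), so |√u − √2| = |u − 2|/(√u + √2).
Restrict δ ≤ 2 so that |u − 2| < 2 forces u > 0, and then √u + √2 > √2.
Hence |√u − √2| < |u − 2|/√2, which is < ε once |u − 2| < √2·ε.
Take δ = min(2, √2·ε). If 0 < |u − 2| < δ then u > 0 and |√u − √2| < |u − 2|/√2 < ε.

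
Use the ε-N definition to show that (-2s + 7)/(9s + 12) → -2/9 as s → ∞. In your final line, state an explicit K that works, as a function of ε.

Suppose ε > 0. We seek K > 0 such that s > K implies |(-2s + 7)/(9s + 12) + 2/9| < ε.
(-2s + 7)/(9s + 12) + 2/9 = (9(-2s + 7) − (-2)(9s + 12)) / (9(9s + 12)) = 87/(9(9s + 12)).
For s > 0 we have 9s + 12 > 9s, so |(-2s + 7)/(9s + 12) + 2/9| = 87/(9(9s + 12)) < 87/(9·9s) = (29/27)/s.
Thus |(-2s + 7)/(9s + 12) + 2/9| < ε whenever s > (29/27)/ε.
Take K = (29/27)/ε. If s > K then |(-2s + 7)/(9s + 12) + 2/9| < (29/27)/s < ε.

K = (29/27)/ε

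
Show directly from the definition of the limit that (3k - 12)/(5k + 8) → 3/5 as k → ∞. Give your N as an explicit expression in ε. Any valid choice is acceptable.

N = (84/25)/ε

Fix ε > 0. For k ≥ 1, |(3k - 12)/(5k + 8) − (3/5)| = |-84|/(5(5k + 8)) = 84/(5(5k + 8)).
Since 5k + 8 ≥ 5k for k ≥ 1, this is ≤ 84/(5·5k) = (84/25)/k.
So |(3k - 12)/(5k + 8) − (3/5)| < ε whenever k > (84/25)/ε.
Take N = (84/25)/ε. If k > N then |(3k - 12)/(5k + 8) − (3/5)| ≤ (84/25)/k < ε.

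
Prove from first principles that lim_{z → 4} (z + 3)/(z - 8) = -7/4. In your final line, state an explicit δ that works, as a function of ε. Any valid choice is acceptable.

δ = min(2, (8/11)ε)

Let ε > 0 be given. We want δ > 0 with 0 < |z − 4| < δ ⇒ |(z + 3)/(z - 8) + 7/4| < ε.
Combining over a common denominator, (z + 3)/(z - 8) + 7/4 = [(z + 3)·(-4) − 7·(z - 8)] / [(-4)·(z - 8)] = -11(z − 4) / ((-4)(z - 8)).
So |(z + 3)/(z - 8) + 7/4| = 11|z − 4| / (4·|z − 8|).
Require δ ≤ 2, so |z − 8| ≥ |-4| − |z − 4| > 4 − 2 = 2.
Hence |(z + 3)/(z - 8) + 7/4| < 11|z − 4|/(4·2) = (11/8)|z − 4|, which is < ε once |z − 4| < (8/11)ε.
Take δ = min(2, (8/11)ε). Then 0 < |z − 4| < δ forces both bounds, so |(z + 3)/(z - 8) + 7/4| < ε.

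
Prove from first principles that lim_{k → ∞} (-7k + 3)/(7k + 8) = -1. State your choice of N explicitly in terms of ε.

N = (11/7)/ε

Fix ε > 0. For k ≥ 1, |(-7k + 3)/(7k + 8) + 1| = |77|/(7(7k + 8)) = 77/(7(7k + 8)).
Since 7k + 8 ≥ 7k for k ≥ 1, this is ≤ 77/(7·7k) = (11/7)/k.
So |(-7k + 3)/(7k + 8) + 1| < ε whenever k > (11/7)/ε.
Take N = (11/7)/ε. If k > N then |(-7k + 3)/(7k + 8) + 1| ≤ (11/7)/k < ε.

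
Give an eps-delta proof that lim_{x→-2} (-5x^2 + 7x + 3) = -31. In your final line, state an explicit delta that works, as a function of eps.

delta = min(1, eps/32)

Let eps > 0. We want delta > 0 such that 0 < |x + 2| < delta implies |(-5x^2 + 7x + 3) + 31| < eps.
(-5x^2 + 7x + 3) + 31 = -5x^2 + 7x + 34 = (x + 2)(-5x + 17).
So |(-5x^2 + 7x + 3) + 31| = |x + 2|·|-5x + 17|.
Require delta ≤ 1. Then |x + 2| < 1 gives |x| < 3, and by the triangle inequality |-5x + 17| ≤ 5·3 + 17 = 32.
Hence |(-5x^2 + 7x + 3) + 31| ≤ 32|x + 2| < eps provided |x + 2| < eps/32.
Take delta = min(1, eps/32). Then 0 < |x + 2| < delta gives both |x + 2| < 1 and |x + 2| < eps/32, so |(-5x^2 + 7x + 3) + 31| < eps.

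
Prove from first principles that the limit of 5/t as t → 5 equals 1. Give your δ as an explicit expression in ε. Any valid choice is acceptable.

δ = min(5/2, (5/2)ε)

Let ε > 0 be given. We seek δ > 0 such that 0 < |t − 5| < δ implies |5/t − 1| < ε.
|5/t − 1| = 5·|5 − t|/(5·|t|) = 5|t − 5|/(5|t|).
Require δ ≤ 5/2 so that |t| > 5 − 5/2 = 5/2, hence 5|t| > 25/2.
Then |5/t − 1| < 5|t − 5|/(25/2), which is < ε when |t − 5| < (5/2)ε.
Take δ = min(5/2, (5/2)ε). Then 0 < |t − 5| < δ gives both |t − 5| < 5/2 and |t − 5| < (5/2)ε, so |5/t − 1| < ε.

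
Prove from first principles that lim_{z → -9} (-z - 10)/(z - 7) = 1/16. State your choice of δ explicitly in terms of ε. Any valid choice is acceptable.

δ = min(8, (128/17)ε)

Let ε > 0. We want δ > 0 with 0 < |z + 9| < δ ⇒ |(-z - 10)/(z - 7) − (1/16)| < ε.
Combining over a common denominator, (-z - 10)/(z - 7) − (1/16) = [(-z - 10)·(-16) − (-1)·(z - 7)] / [(-16)·(z - 7)] = 17(z + 9) / ((-16)(z - 7)).
So |(-z - 10)/(z - 7) − (1/16)| = 17|z + 9| / (16·|z − 7|).
Require δ ≤ 8, so |z − 7| ≥ |-16| − |z + 9| > 16 − 8 = 8.
Hence |(-z - 10)/(z - 7) − (1/16)| < 17|z + 9|/(16·8) = (17/128)|z + 9|, which is < ε once |z + 9| < (128/17)ε.
Take δ = min(8, (128/17)ε). Then 0 < |z + 9| < δ forces both bounds, so |(-z - 10)/(z - 7) − (1/16)| < ε.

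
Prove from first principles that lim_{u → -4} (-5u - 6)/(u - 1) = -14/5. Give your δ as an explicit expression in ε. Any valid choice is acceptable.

δ = min(5/2, (25/22)ε)

Suppose ε > 0. We want δ > 0 with 0 < |u + 4| < δ ⇒ |(-5u - 6)/(u - 1) + 14/5| < ε.
Combining over a common denominator, (-5u - 6)/(u - 1) + 14/5 = [(-5u - 6)·(-5) − 14·(u - 1)] / [(-5)·(u - 1)] = 11(u + 4) / ((-5)(u - 1)).
So |(-5u - 6)/(u - 1) + 14/5| = 11|u + 4| / (5·|u − 1|).
Restrict δ ≤ 5/2. Then |u + 4| < 5/2 gives |u − 1| = |(u + 4) + (-5)| ≥ 5 − 5/2 = 5/2.
Hence |(-5u - 6)/(u - 1) + 14/5| < 11|u + 4|/(5·(5/2)) = (22/25)|u + 4|, which is < ε once |u + 4| < (25/22)ε.
Take δ = min(5/2, (25/22)ε). Then 0 < |u + 4| < δ forces both bounds, so |(-5u - 6)/(u - 1) + 14/5| < ε.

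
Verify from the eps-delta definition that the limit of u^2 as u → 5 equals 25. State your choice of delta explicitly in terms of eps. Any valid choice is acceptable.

delta = min(1, eps/11)

Let eps > 0. We seek delta > 0 with 0 < |u − 5| < delta ⇒ |u^2 − 25| < eps.
Factor: u^2 − 25 = (u − 5)(u + 5), so |u^2 − 25| = |u − 5|·|u + 5|.
Restrict delta ≤ 1. Then |u − 5| < 1 gives |u| < 6, so by the triangle inequality |u + 5| ≤ 6 + 5 = 11.
Hence |u^2 − 25| ≤ 11|u − 5|, which is < eps once |u − 5| < eps/11.
Take delta = min(1, eps/11). If 0 < |u − 5| < delta then both bounds hold and |u^2 − 25| ≤ 11|u − 5| < 11·(eps/11) = eps.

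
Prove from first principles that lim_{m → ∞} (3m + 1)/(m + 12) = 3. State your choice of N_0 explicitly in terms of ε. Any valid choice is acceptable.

N_0 = 35/ε

Fix ε > 0. For m ≥ 1, |(3m + 1)/(m + 12) − 3| = |-35|/((m + 12)) = 35/((m + 12)).
Since m + 12 ≥ m for m ≥ 1, this is ≤ 35/(m) = 35/m.
So |(3m + 1)/(m + 12) − 3| < ε whenever m > 35/ε.
Take N_0 = 35/ε. If m > N_0 then |(3m + 1)/(m + 12) − 3| ≤ 35/m < ε.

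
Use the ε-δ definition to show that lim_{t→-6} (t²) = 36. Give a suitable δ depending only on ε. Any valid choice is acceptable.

Let ε > 0 be given. We seek δ > 0 with 0 < |t + 6| < δ ⇒ |t² − 36| < ε.
Factor: t² − 36 = (t + 6)(t - 6), so |t² − 36| = |t + 6|·|t - 6|.
Impose δ ≤ 1 so that |t| < 7; then |t - 6| ≤ 13.
Hence |t² − 36| ≤ 13|t + 6|, which is < ε once |t + 6| < ε/13.
Take δ = min(1, ε/13). If 0 < |t + 6| < δ then both bounds hold and |t² − 36| ≤ 13|t + 6| < 13·(ε/13) = ε.

δ = min(1, ε/13)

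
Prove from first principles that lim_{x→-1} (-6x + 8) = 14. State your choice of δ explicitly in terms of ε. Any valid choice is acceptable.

δ = ε/6

Let ε > 0. We need δ > 0 so that 0 < |x + 1| < δ implies |(-6x + 8) − 14| < ε.
|(-6x + 8) − 14| = |-6x - 6| = 6|x + 1|.
So 6|x + 1| < ε exactly when |x + 1| < ε/6.
Choosing δ = ε/6 gives |(-6x + 8) − 14| = 6|x + 1| < ε whenever |x + 1| < δ.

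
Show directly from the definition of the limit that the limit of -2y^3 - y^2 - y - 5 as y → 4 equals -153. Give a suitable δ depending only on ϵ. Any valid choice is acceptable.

Fix ϵ > 0. We want δ > 0 such that 0 < |y − 4| < δ implies |(-2y^3 - y^2 - y - 5) + 153| < ϵ.
(-2y^3 - y^2 - y - 5) + 153 = -2y^3 - y^2 - y + 148 = (y − 4)(-2y^2 - 9y - 37).
So |(-2y^3 - y^2 - y - 5) + 153| = |y − 4|·|-2y^2 - 9y - 37|.
Assume first that |y − 4| < 1, so |y| < 5. Then |-2y^2 - 9y - 37| ≤ 2·5^2 + 9·5 + 37 = 132.
Hence |(-2y^3 - y^2 - y - 5) + 153| ≤ 132|y − 4| < ϵ provided |y − 4| < ϵ/132.
Choosing δ = min(1, ϵ/132) ensures both conditions, hence |(-2y^3 - y^2 - y - 5) + 153| < ϵ.

δ = min(1, ϵ/132)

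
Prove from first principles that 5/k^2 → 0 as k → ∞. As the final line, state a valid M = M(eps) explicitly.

M = (5/eps)^{1/2}

Fix eps > 0. For k ≥ 1, |5/k^2 − 0| = 5/k^2.
5/k^2 < eps ⇔ k^2 > 5/eps ⇔ k > (5/eps)^{1/2}.
Take M = (5/eps)^{1/2}. Then k > M implies 5/k^2 < eps.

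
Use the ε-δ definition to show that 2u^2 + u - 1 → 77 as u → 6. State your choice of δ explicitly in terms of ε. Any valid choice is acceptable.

δ = min(1, ε/27)

Let ε > 0 be given. We want δ > 0 such that 0 < |u − 6| < δ implies |(2u^2 + u - 1) − 77| < ε.
(2u^2 + u - 1) − 77 = 2u^2 + u - 78 = (u − 6)(2u + 13).
So |(2u^2 + u - 1) − 77| = |u − 6|·|2u + 13|.
Assume first that |u − 6| < 1, so |u| < 7. Then |2u + 13| ≤ 2·7 + 13 = 27.
Hence |(2u^2 + u - 1) − 77| ≤ 27|u − 6| < ε provided |u − 6| < ε/27.
Choosing δ = min(1, ε/27) ensures both conditions, hence |(2u^2 + u - 1) − 77| < ε.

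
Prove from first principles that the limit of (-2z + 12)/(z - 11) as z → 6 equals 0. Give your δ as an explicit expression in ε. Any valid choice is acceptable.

Fix ε > 0. We want δ > 0 with 0 < |z − 6| < δ ⇒ |(-2z + 12)/(z - 11) − 0| < ε.
Combining over a common denominator, (-2z + 12)/(z - 11) − 0 = [(-2z + 12)·(-5) − 0·(z - 11)] / [(-5)·(z - 11)] = 10(z − 6) / ((-5)(z - 11)).
So |(-2z + 12)/(z - 11) − 0| = 10|z − 6| / (5·|z − 11|).
Restrict δ ≤ 5/2. Then |z − 6| < 5/2 gives |z − 11| = |(z − 6) + (-5)| ≥ 5 − 5/2 = 5/2.
Hence |(-2z + 12)/(z - 11) − 0| < 10|z − 6|/(5·(5/2)) = (4/5)|z − 6|, which is < ε once |z − 6| < (5/4)ε.
Take δ = min(5/2, (5/4)ε). Then 0 < |z − 6| < δ forces both bounds, so |(-2z + 12)/(z - 11) − 0| < ε.

δ = min(5/2, (5/4)ε)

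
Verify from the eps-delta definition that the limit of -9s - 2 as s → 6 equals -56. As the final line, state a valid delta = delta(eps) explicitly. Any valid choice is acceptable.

Let eps > 0 be given. We need delta > 0 so that 0 < |s − 6| < delta implies |(-9s - 2) + 56| < eps.
Since (-9s - 2) + 56 = -9(s − 6), we have |(-9s - 2) + 56| = 9|s − 6|.
So 9|s − 6| < eps exactly when |s − 6| < eps/9.
Take delta = eps/9. If 0 < |s − 6| < delta then |(-9s - 2) + 56| = 9|s − 6| < 9·(eps/9) = eps.

delta = eps/9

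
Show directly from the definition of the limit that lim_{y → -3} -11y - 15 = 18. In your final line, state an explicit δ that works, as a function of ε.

Suppose ε > 0. We need δ > 0 so that 0 < |y + 3| < δ implies |(-11y - 15) − 18| < ε.
|(-11y - 15) − 18| = |-11y - 33| = 11|y + 3|.
So 11|y + 3| < ε exactly when |y + 3| < ε/11.
Choosing δ = ε/11 gives |(-11y - 15) − 18| = 11|y + 3| < ε whenever |y + 3| < δ.

δ = ε/11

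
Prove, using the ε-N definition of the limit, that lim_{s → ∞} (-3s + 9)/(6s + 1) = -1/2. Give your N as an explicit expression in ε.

N = (19/12)/ε

Fix ε > 0. We seek N > 0 such that s > N implies |(-3s + 9)/(6s + 1) + 1/2| < ε.
(-3s + 9)/(6s + 1) + 1/2 = (6(-3s + 9) − (-3)(6s + 1)) / (6(6s + 1)) = 57/(6(6s + 1)).
For s > 0 we have 6s + 1 > 6s, so |(-3s + 9)/(6s + 1) + 1/2| = 57/(6(6s + 1)) < 57/(6·6s) = (19/12)/s.
Thus |(-3s + 9)/(6s + 1) + 1/2| < ε whenever s > (19/12)/ε.
Take N = (19/12)/ε. If s > N then |(-3s + 9)/(6s + 1) + 1/2| < (19/12)/s < ε.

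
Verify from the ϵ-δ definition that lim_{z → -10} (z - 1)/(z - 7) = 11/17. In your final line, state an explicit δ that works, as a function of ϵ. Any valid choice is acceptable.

Suppose ϵ > 0. We want δ > 0 with 0 < |z + 10| < δ ⇒ |(z - 1)/(z - 7) − (11/17)| < ϵ.
Combining over a common denominator, (z - 1)/(z - 7) − (11/17) = [(z - 1)·(-17) − (-11)·(z - 7)] / [(-17)·(z - 7)] = -6(z + 10) / ((-17)(z - 7)).
So |(z - 1)/(z - 7) − (11/17)| = 6|z + 10| / (17·|z − 7|).
Require δ ≤ 17/2, so |z − 7| ≥ |-17| − |z + 10| > 17 − 17/2 = 17/2.
Hence |(z - 1)/(z - 7) − (11/17)| < 6|z + 10|/(17·(17/2)) = (12/289)|z + 10|, which is < ϵ once |z + 10| < (289/12)ϵ.
Take δ = min(17/2, (289/12)ϵ). Then 0 < |z + 10| < δ forces both bounds, so |(z - 1)/(z - 7) − (11/17)| < ϵ.

δ = min(17/2, (289/12)ϵ)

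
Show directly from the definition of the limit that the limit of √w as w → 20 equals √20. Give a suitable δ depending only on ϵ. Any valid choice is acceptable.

δ = min(20, √20·ϵ)

Let ϵ > 0 be given. We want δ > 0 such that 0 < |w − 20| < δ implies |√w − √20| < ϵ.
Multiplying by the conjugate, |√w − √20| = |w − 20|/(√w + √20).
Restrict δ ≤ 20 so that |w − 20| < 20 forces w > 0, and then √w + √20 > √20.
Hence |√w − √20| < |w − 20|/√20, which is < ϵ once |w − 20| < √20·ϵ.
Take δ = min(20, √20·ϵ). If 0 < |w − 20| < δ then w > 0 and |√w − √20| < |w − 20|/√20 < ϵ.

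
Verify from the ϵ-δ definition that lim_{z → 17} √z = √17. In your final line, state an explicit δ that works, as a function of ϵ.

Let ϵ > 0 be given. We want δ > 0 such that 0 < |z − 17| < δ implies |√z − √17| < ϵ.
Multiplying by the conjugate, |√z − √17| = |z − 17|/(√z + √17).
Restrict δ ≤ 17 so that |z − 17| < 17 forces z > 0, and then √z + √17 > √17.
Hence |√z − √17| < |z − 17|/√17, which is < ϵ once |z − 17| < √17·ϵ.
Take δ = min(17, √17·ϵ). If 0 < |z − 17| < δ then z > 0 and |√z − √17| < |z − 17|/√17 < ϵ.

δ = min(17, √17·ϵ)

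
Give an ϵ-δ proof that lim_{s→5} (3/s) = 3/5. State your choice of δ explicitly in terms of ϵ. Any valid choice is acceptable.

Let ϵ > 0 be given. We seek δ > 0 such that 0 < |s − 5| < δ implies |3/s − (3/5)| < ϵ.
|3/s − (3/5)| = 3·|5 − s|/(5·|s|) = 3|s − 5|/(5|s|).
Restrict δ ≤ 5/2. Then |s − 5| < 5/2 gives |s| > 5/2, so 5|s| > 25/2.
Then |3/s − (3/5)| < 3|s − 5|/(25/2), which is < ϵ when |s − 5| < (25/6)ϵ.
Take δ = min(5/2, (25/6)ϵ). Then 0 < |s − 5| < δ gives both |s − 5| < 5/2 and |s − 5| < (25/6)ϵ, so |3/s − (3/5)| < ϵ.

δ = min(5/2, (25/6)ϵ)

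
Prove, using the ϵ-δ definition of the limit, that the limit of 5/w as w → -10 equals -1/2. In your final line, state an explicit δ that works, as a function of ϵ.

δ = min(5, 10ϵ)

Let ϵ > 0 be given. We seek δ > 0 such that 0 < |w + 10| < δ implies |5/w + 1/2| < ϵ.
|5/w + 1/2| = 5·|-10 − w|/(10·|w|) = 5|w + 10|/(10|w|).
Restrict δ ≤ 5. Then |w + 10| < 5 gives |w| > 5, so 10|w| > 50.
Then |5/w + 1/2| < 5|w + 10|/50, which is < ϵ when |w + 10| < 10ϵ.
Take δ = min(5, 10ϵ). Then 0 < |w + 10| < δ gives both |w + 10| < 5 and |w + 10| < 10ϵ, so |5/w + 1/2| < ϵ.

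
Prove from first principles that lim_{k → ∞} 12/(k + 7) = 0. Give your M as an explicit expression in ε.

M = 12/ε

Fix ε > 0. For k ≥ 1, |12/(k + 7) − 0| = 12/(k + 7) ≤ 12/k.
We need 12/k < ε, i.e. k > 12/ε.
Take M = 12/ε. If k > M then |12/(k + 7)| ≤ 12/k < ε.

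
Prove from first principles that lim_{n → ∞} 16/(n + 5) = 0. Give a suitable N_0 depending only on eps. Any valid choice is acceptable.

Let eps > 0 be given. For n ≥ 1, |16/(n + 5) − 0| = 16/(n + 5) ≤ 16/n.
We need 16/n < eps, i.e. n > 16/eps.
Take N_0 = 16/eps. If n > N_0 then |16/(n + 5)| ≤ 16/n < eps.

N_0 = 16/eps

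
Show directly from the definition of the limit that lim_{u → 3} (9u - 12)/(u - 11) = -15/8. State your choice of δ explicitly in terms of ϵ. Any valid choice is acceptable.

Let ϵ > 0. We want δ > 0 with 0 < |u − 3| < δ ⇒ |(9u - 12)/(u - 11) + 15/8| < ϵ.
Combining over a common denominator, (9u - 12)/(u - 11) + 15/8 = [(9u - 12)·(-8) − 15·(u - 11)] / [(-8)·(u - 11)] = -87(u − 3) / ((-8)(u - 11)).
So |(9u - 12)/(u - 11) + 15/8| = 87|u − 3| / (8·|u − 11|).
Restrict δ ≤ 4. Then |u − 3| < 4 gives |u − 11| = |(u − 3) + (-8)| ≥ 8 − 4 = 4.
Hence |(9u - 12)/(u - 11) + 15/8| < 87|u − 3|/(8·4) = (87/32)|u − 3|, which is < ϵ once |u − 3| < (32/87)ϵ.
Take δ = min(4, (32/87)ϵ). Then 0 < |u − 3| < δ forces both bounds, so |(9u - 12)/(u - 11) + 15/8| < ϵ.

δ = min(4, (32/87)ϵ)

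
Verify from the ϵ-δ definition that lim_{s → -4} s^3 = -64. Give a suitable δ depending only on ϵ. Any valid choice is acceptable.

Fix ϵ > 0. We seek δ > 0 with 0 < |s + 4| < δ ⇒ |s^3 + 64| < ϵ.
Factor: s^3 + 64 = (s + 4)(s^2 - 4s + 16), so |s^3 + 64| = |s + 4|·|s^2 - 4s + 16|.
Restrict δ ≤ 2. Then |s + 4| < 2 gives |s| < 6, so by the triangle inequality |s^2 - 4s + 16| ≤ 6^2 + 4·6 + 16 = 76.
Hence |s^3 + 64| ≤ 76|s + 4|, which is < ϵ once |s + 4| < ϵ/76.
Take δ = min(2, ϵ/76). If 0 < |s + 4| < δ then both bounds hold and |s^3 + 64| ≤ 76|s + 4| < 76·(ϵ/76) = ϵ.

δ = min(2, ϵ/76)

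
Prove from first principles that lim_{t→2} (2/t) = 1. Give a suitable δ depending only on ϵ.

Suppose ϵ > 0. We seek δ > 0 such that 0 < |t − 2| < δ implies |2/t − 1| < ϵ.
|2/t − 1| = 2·|2 − t|/(2·|t|) = 2|t − 2|/(2|t|).
Require δ ≤ 1 so that |t| > 2 − 1 = 1, hence 2|t| > 2.
Then |2/t − 1| < 2|t − 2|/2, which is < ϵ when |t − 2| < ϵ.
Take δ = min(1, ϵ). Then 0 < |t − 2| < δ gives both |t − 2| < 1 and |t − 2| < ϵ, so |2/t − 1| < ϵ.

δ = min(1, ϵ)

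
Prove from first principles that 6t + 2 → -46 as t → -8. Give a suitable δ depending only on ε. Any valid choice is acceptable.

δ = ε/6

Suppose ε > 0. We need δ > 0 so that 0 < |t + 8| < δ implies |(6t + 2) + 46| < ε.
|(6t + 2) + 46| = |6t + 48| = 6|t + 8|.
So 6|t + 8| < ε exactly when |t + 8| < ε/6.
Take δ = ε/6. If 0 < |t + 8| < δ then |(6t + 2) + 46| = 6|t + 8| < 6·(ε/6) = ε.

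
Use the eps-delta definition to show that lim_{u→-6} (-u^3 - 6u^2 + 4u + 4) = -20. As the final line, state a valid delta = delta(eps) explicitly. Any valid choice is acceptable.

Let eps > 0 be given. We want delta > 0 such that 0 < |u + 6| < delta implies |(-u^3 - 6u^2 + 4u + 4) + 20| < eps.
(-u^3 - 6u^2 + 4u + 4) + 20 = -u^3 - 6u^2 + 4u + 24 = (u + 6)(-u^2 + 4).
So |(-u^3 - 6u^2 + 4u + 4) + 20| = |u + 6|·|-u^2 + 4|.
Assume first that |u + 6| < 1, so |u| < 7. Then |-u^2 + 4| ≤ 7^2 + 4 = 53.
Hence |(-u^3 - 6u^2 + 4u + 4) + 20| ≤ 53|u + 6| < eps provided |u + 6| < eps/53.
Take delta = min(1, eps/53). Then 0 < |u + 6| < delta gives both |u + 6| < 1 and |u + 6| < eps/53, so |(-u^3 - 6u^2 + 4u + 4) + 20| < eps.

delta = min(1, eps/53)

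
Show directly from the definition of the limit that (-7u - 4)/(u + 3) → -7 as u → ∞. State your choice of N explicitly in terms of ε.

N = 17/ε

Let ε > 0 be given. We seek N > 0 such that u > N implies |(-7u - 4)/(u + 3) + 7| < ε.
(-7u - 4)/(u + 3) + 7 = ((-7u - 4) − (-7)(u + 3)) / ((u + 3)) = 17/((u + 3)).
For u > 0 we have u + 3 > u, so |(-7u - 4)/(u + 3) + 7| = 17/((u + 3)) < 17/(u) = 17/u.
Thus |(-7u - 4)/(u + 3) + 7| < ε whenever u > 17/ε.
Take N = 17/ε. If u > N then |(-7u - 4)/(u + 3) + 7| < 17/u < ε.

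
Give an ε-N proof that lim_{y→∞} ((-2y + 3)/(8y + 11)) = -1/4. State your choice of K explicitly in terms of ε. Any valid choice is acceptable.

Let ε > 0 be given. We seek K > 0 such that y > K implies |(-2y + 3)/(8y + 11) + 1/4| < ε.
(-2y + 3)/(8y + 11) + 1/4 = (8(-2y + 3) − (-2)(8y + 11)) / (8(8y + 11)) = 46/(8(8y + 11)).
For y > 0 we have 8y + 11 > 8y, so |(-2y + 3)/(8y + 11) + 1/4| = 46/(8(8y + 11)) < 46/(8·8y) = (23/32)/y.
Thus |(-2y + 3)/(8y + 11) + 1/4| < ε whenever y > (23/32)/ε.
Take K = (23/32)/ε. If y > K then |(-2y + 3)/(8y + 11) + 1/4| < (23/32)/y < ε.

K = (23/32)/ε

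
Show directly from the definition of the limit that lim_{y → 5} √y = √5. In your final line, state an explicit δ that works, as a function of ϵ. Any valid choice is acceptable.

Fix ϵ > 0. We want δ > 0 such that 0 < |y − 5| < δ implies |√y − √5| < ϵ.
Multiplying by the conjugate, |√y − √5| = |y − 5|/(√y + √5).
Restrict δ ≤ 5 so that |y − 5| < 5 forces y > 0, and then √y + √5 > √5.
Hence |√y − √5| < |y − 5|/√5, which is < ϵ once |y − 5| < √5·ϵ.
Take δ = min(5, √5·ϵ). If 0 < |y − 5| < δ then y > 0 and |√y − √5| < |y − 5|/√5 < ϵ.

δ = min(5, √5·ϵ)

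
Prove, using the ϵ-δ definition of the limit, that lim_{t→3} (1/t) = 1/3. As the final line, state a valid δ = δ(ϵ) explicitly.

δ = min(3/2, (9/2)ϵ)

Let ϵ > 0. We seek δ > 0 such that 0 < |t − 3| < δ implies |1/t − (1/3)| < ϵ.
|1/t − (1/3)| = |3 − t|/(3·|t|) = |t − 3|/(3|t|).
Restrict δ ≤ 3/2. Then |t − 3| < 3/2 gives |t| > 3/2, so 3|t| > 9/2.
Then |1/t − (1/3)| < |t − 3|/(9/2), which is < ϵ when |t − 3| < (9/2)ϵ.
Take δ = min(3/2, (9/2)ϵ). Then 0 < |t − 3| < δ gives both |t − 3| < 3/2 and |t − 3| < (9/2)ϵ, so |1/t − (1/3)| < ϵ.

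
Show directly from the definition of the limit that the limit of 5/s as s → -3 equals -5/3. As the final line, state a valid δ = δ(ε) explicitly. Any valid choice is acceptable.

Let ε > 0. We seek δ > 0 such that 0 < |s + 3| < δ implies |5/s + 5/3| < ε.
|5/s + 5/3| = 5·|-3 − s|/(3·|s|) = 5|s + 3|/(3|s|).
Require δ ≤ 3/2 so that |s| > 3 − 3/2 = 3/2, hence 3|s| > 9/2.
Then |5/s + 5/3| < 5|s + 3|/(9/2), which is < ε when |s + 3| < (9/10)ε.
Take δ = min(3/2, (9/10)ε). Then 0 < |s + 3| < δ gives both |s + 3| < 3/2 and |s + 3| < (9/10)ε, so |5/s + 5/3| < ε.

δ = min(3/2, (9/10)ε)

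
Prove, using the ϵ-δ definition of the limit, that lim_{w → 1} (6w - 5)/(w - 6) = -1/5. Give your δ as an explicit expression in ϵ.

δ = min(5/2, (25/62)ϵ)

Fix ϵ > 0. We want δ > 0 with 0 < |w − 1| < δ ⇒ |(6w - 5)/(w - 6) + 1/5| < ϵ.
Combining over a common denominator, (6w - 5)/(w - 6) + 1/5 = [(6w - 5)·(-5) − 1·(w - 6)] / [(-5)·(w - 6)] = -31(w − 1) / ((-5)(w - 6)).
So |(6w - 5)/(w - 6) + 1/5| = 31|w − 1| / (5·|w − 6|).
Restrict δ ≤ 5/2. Then |w − 1| < 5/2 gives |w − 6| = |(w − 1) + (-5)| ≥ 5 − 5/2 = 5/2.
Hence |(6w - 5)/(w - 6) + 1/5| < 31|w − 1|/(5·(5/2)) = (62/25)|w − 1|, which is < ϵ once |w − 1| < (25/62)ϵ.
Take δ = min(5/2, (25/62)ϵ). Then 0 < |w − 1| < δ forces both bounds, so |(6w - 5)/(w - 6) + 1/5| < ϵ.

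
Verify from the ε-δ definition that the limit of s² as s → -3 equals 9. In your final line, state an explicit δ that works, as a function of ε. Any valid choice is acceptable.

Suppose ε > 0. We seek δ > 0 with 0 < |s + 3| < δ ⇒ |s² − 9| < ε.
Factor: s² − 9 = (s + 3)(s - 3), so |s² − 9| = |s + 3|·|s - 3|.
Restrict δ ≤ 1. Then |s + 3| < 1 gives |s| < 4, so by the triangle inequality |s - 3| ≤ 4 + 3 = 7.
Hence |s² − 9| ≤ 7|s + 3|, which is < ε once |s + 3| < ε/7.
Take δ = min(1, ε/7). If 0 < |s + 3| < δ then both bounds hold and |s² − 9| ≤ 7|s + 3| < 7·(ε/7) = ε.

δ = min(1, ε/7)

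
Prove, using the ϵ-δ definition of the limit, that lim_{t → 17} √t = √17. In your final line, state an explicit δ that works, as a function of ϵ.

δ = min(17, √17·ϵ)

Let ϵ > 0 be given. We want δ > 0 such that 0 < |t − 17| < δ implies |√t − √17| < ϵ.
Rationalise: √t − √17 = (t − 17)/(√t + √17), so |√t − √17| = |t − 17|/(√t + √17).
Restrict δ ≤ 17 so that |t − 17| < 17 forces t > 0, and then √t + √17 > √17.
Hence |√t − √17| < |t − 17|/√17, which is < ϵ once |t − 17| < √17·ϵ.
Take δ = min(17, √17·ϵ). If 0 < |t − 17| < δ then t > 0 and |√t − √17| < |t − 17|/√17 < ϵ.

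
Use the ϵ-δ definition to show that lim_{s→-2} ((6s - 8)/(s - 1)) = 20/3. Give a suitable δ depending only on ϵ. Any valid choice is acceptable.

δ = min(3/2, (9/4)ϵ)

Let ϵ > 0 be given. We want δ > 0 with 0 < |s + 2| < δ ⇒ |(6s - 8)/(s - 1) − (20/3)| < ϵ.
Combining over a common denominator, (6s - 8)/(s - 1) − (20/3) = [(6s - 8)·(-3) − (-20)·(s - 1)] / [(-3)·(s - 1)] = 2(s + 2) / ((-3)(s - 1)).
So |(6s - 8)/(s - 1) − (20/3)| = 2|s + 2| / (3·|s − 1|).
Restrict δ ≤ 3/2. Then |s + 2| < 3/2 gives |s − 1| = |(s + 2) + (-3)| ≥ 3 − 3/2 = 3/2.
Hence |(6s - 8)/(s - 1) − (20/3)| < 2|s + 2|/(3·(3/2)) = (4/9)|s + 2|, which is < ϵ once |s + 2| < (9/4)ϵ.
Take δ = min(3/2, (9/4)ϵ). Then 0 < |s + 2| < δ forces both bounds, so |(6s - 8)/(s - 1) − (20/3)| < ϵ.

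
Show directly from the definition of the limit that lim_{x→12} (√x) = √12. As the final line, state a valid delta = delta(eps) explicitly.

Let eps > 0 be given. We want delta > 0 such that 0 < |x − 12| < delta implies |√x − √12| < eps.
Rationalise: √x − √12 = (x − 12)/(√x + √12), so |√x − √12| = |x − 12|/(√x + √12).
Restrict delta ≤ 12 so that |x − 12| < 12 forces x > 0, and then √x + √12 > √12.
Hence |√x − √12| < |x − 12|/√12, which is < eps once |x − 12| < √12·eps.
Take delta = min(12, √12·eps). If 0 < |x − 12| < delta then x > 0 and |√x − √12| < |x − 12|/√12 < eps.

delta = min(12, √12·eps)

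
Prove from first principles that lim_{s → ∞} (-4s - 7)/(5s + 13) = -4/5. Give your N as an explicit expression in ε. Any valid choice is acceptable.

N = (17/25)/ε

Fix ε > 0. We seek N > 0 such that s > N implies |(-4s - 7)/(5s + 13) + 4/5| < ε.
(-4s - 7)/(5s + 13) + 4/5 = (5(-4s - 7) − (-4)(5s + 13)) / (5(5s + 13)) = 17/(5(5s + 13)).
For s > 0 we have 5s + 13 > 5s, so |(-4s - 7)/(5s + 13) + 4/5| = 17/(5(5s + 13)) < 17/(5·5s) = (17/25)/s.
Thus |(-4s - 7)/(5s + 13) + 4/5| < ε whenever s > (17/25)/ε.
Take N = (17/25)/ε. If s > N then |(-4s - 7)/(5s + 13) + 4/5| < (17/25)/s < ε.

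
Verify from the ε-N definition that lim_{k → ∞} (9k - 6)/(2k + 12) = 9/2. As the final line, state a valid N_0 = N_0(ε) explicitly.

N_0 = 30/ε

Let ε > 0. For k ≥ 1, |(9k - 6)/(2k + 12) − (9/2)| = |-120|/(2(2k + 12)) = 120/(2(2k + 12)).
Since 2k + 12 ≥ 2k for k ≥ 1, this is ≤ 120/(2·2k) = 30/k.
So |(9k - 6)/(2k + 12) − (9/2)| < ε whenever k > 30/ε.
Take N_0 = 30/ε. If k > N_0 then |(9k - 6)/(2k + 12) − (9/2)| ≤ 30/k < ε.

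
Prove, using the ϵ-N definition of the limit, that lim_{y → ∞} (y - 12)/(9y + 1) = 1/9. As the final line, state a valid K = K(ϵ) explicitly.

Let ϵ > 0 be given. We seek K > 0 such that y > K implies |(y - 12)/(9y + 1) − (1/9)| < ϵ.
(y - 12)/(9y + 1) − (1/9) = (9(y - 12) − (9y + 1)) / (9(9y + 1)) = -109/(9(9y + 1)).
For y > 0 we have 9y + 1 > 9y, so |(y - 12)/(9y + 1) − (1/9)| = 109/(9(9y + 1)) < 109/(9·9y) = (109/81)/y.
Thus |(y - 12)/(9y + 1) − (1/9)| < ϵ whenever y > (109/81)/ϵ.
Take K = (109/81)/ϵ. If y > K then |(y - 12)/(9y + 1) − (1/9)| < (109/81)/y < ϵ.

K = (109/81)/ϵ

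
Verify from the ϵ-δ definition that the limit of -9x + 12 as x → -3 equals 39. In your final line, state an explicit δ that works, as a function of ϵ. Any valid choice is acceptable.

Let ϵ > 0. We need δ > 0 so that 0 < |x + 3| < δ implies |(-9x + 12) − 39| < ϵ.
Since (-9x + 12) − 39 = -9(x + 3), we have |(-9x + 12) − 39| = 9|x + 3|.
So 9|x + 3| < ϵ exactly when |x + 3| < ϵ/9.
Take δ = ϵ/9. If 0 < |x + 3| < δ then |(-9x + 12) − 39| = 9|x + 3| < 9·(ϵ/9) = ϵ.

δ = ϵ/9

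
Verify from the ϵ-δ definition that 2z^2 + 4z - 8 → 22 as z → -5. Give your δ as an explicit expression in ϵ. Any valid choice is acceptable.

Let ϵ > 0. We want δ > 0 such that 0 < |z + 5| < δ implies |(2z^2 + 4z - 8) − 22| < ϵ.
(2z^2 + 4z - 8) − 22 = 2z^2 + 4z - 30 = (z + 5)(2z - 6).
So |(2z^2 + 4z - 8) − 22| = |z + 5|·|2z - 6|.
Require δ ≤ 1. Then |z + 5| < 1 gives |z| < 6, and by the triangle inequality |2z - 6| ≤ 2·6 + 6 = 18.
Hence |(2z^2 + 4z - 8) − 22| ≤ 18|z + 5| < ϵ provided |z + 5| < ϵ/18.
Take δ = min(1, ϵ/18). Then 0 < |z + 5| < δ gives both |z + 5| < 1 and |z + 5| < ϵ/18, so |(2z^2 + 4z - 8) − 22| < ϵ.

δ = min(1, ϵ/18)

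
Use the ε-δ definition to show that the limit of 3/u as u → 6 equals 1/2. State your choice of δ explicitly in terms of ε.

Let ε > 0. We seek δ > 0 such that 0 < |u − 6| < δ implies |3/u − (1/2)| < ε.
|3/u − (1/2)| = 3·|6 − u|/(6·|u|) = 3|u − 6|/(6|u|).
Require δ ≤ 3 so that |u| > 6 − 3 = 3, hence 6|u| > 18.
Then |3/u − (1/2)| < 3|u − 6|/18, which is < ε when |u − 6| < 6ε.
Take δ = min(3, 6ε). Then 0 < |u − 6| < δ gives both |u − 6| < 3 and |u − 6| < 6ε, so |3/u − (1/2)| < ε.

δ = min(3, 6ε)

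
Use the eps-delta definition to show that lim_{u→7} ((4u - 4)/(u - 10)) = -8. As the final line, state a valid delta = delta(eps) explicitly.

delta = min(3/2, (1/8)eps)

Let eps > 0. We want delta > 0 with 0 < |u − 7| < delta ⇒ |(4u - 4)/(u - 10) + 8| < eps.
Combining over a common denominator, (4u - 4)/(u - 10) + 8 = [(4u - 4)·(-3) − 24·(u - 10)] / [(-3)·(u - 10)] = -36(u − 7) / ((-3)(u - 10)).
So |(4u - 4)/(u - 10) + 8| = 36|u − 7| / (3·|u − 10|).
Require delta ≤ 3/2, so |u − 10| ≥ |-3| − |u − 7| > 3 − 3/2 = 3/2.
Hence |(4u - 4)/(u - 10) + 8| < 36|u − 7|/(3·(3/2)) = 8|u − 7|, which is < eps once |u − 7| < (1/8)eps.
Take delta = min(3/2, (1/8)eps). Then 0 < |u − 7| < delta forces both bounds, so |(4u - 4)/(u - 10) + 8| < eps.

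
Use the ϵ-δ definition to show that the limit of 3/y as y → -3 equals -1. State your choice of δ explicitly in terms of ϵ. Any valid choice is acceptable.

Let ϵ > 0. We seek δ > 0 such that 0 < |y + 3| < δ implies |3/y + 1| < ϵ.
|3/y + 1| = 3·|-3 − y|/(3·|y|) = 3|y + 3|/(3|y|).
Require δ ≤ 3/2 so that |y| > 3 − 3/2 = 3/2, hence 3|y| > 9/2.
Then |3/y + 1| < 3|y + 3|/(9/2), which is < ϵ when |y + 3| < (3/2)ϵ.
Take δ = min(3/2, (3/2)ϵ). Then 0 < |y + 3| < δ gives both |y + 3| < 3/2 and |y + 3| < (3/2)ϵ, so |3/y + 1| < ϵ.

δ = min(3/2, (3/2)ϵ)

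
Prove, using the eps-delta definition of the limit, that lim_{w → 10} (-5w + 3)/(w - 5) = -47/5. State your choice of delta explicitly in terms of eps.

Let eps > 0. We want delta > 0 with 0 < |w − 10| < delta ⇒ |(-5w + 3)/(w - 5) + 47/5| < eps.
Combining over a common denominator, (-5w + 3)/(w - 5) + 47/5 = [(-5w + 3)·5 − (-47)·(w - 5)] / [5·(w - 5)] = 22(w − 10) / (5(w - 5)).
So |(-5w + 3)/(w - 5) + 47/5| = 22|w − 10| / (5·|w − 5|).
Require delta ≤ 5/2, so |w − 5| ≥ |5| − |w − 10| > 5 − 5/2 = 5/2.
Hence |(-5w + 3)/(w - 5) + 47/5| < 22|w − 10|/(5·(5/2)) = (44/25)|w − 10|, which is < eps once |w − 10| < (25/44)eps.
Take delta = min(5/2, (25/44)eps). Then 0 < |w − 10| < delta forces both bounds, so |(-5w + 3)/(w - 5) + 47/5| < eps.

delta = min(5/2, (25/44)eps)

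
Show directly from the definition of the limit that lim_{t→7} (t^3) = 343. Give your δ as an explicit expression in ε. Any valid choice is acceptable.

Let ε > 0 be given. We seek δ > 0 with 0 < |t − 7| < δ ⇒ |t^3 − 343| < ε.
Factor: t^3 − 343 = (t − 7)(t^2 + 7t + 49), so |t^3 − 343| = |t − 7|·|t^2 + 7t + 49|.
Restrict δ ≤ 1. Then |t − 7| < 1 gives |t| < 8, so by the triangle inequality |t^2 + 7t + 49| ≤ 8^2 + 7·8 + 49 = 169.
Hence |t^3 − 343| ≤ 169|t − 7|, which is < ε once |t − 7| < ε/169.
Take δ = min(1, ε/169). If 0 < |t − 7| < δ then both bounds hold and |t^3 − 343| ≤ 169|t − 7| < 169·(ε/169) = ε.

δ = min(1, ε/169)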